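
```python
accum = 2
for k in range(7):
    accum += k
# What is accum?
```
Trace:
  accum=2
  accum=2, k=0
  accum=3, k=1
  accum=5, k=2
  accum=8, k=3
  accum=12, k=4
  accum=17, k=5
  accum=23, k=6

Final answer: 23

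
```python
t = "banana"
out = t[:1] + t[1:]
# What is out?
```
Trace:
  t='banana'
  t='banana', out='banana'

Final answer: 'banana'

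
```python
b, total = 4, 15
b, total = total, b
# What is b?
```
Trace:
  b=4, total=15
  b=15, total=4

Final answer: 15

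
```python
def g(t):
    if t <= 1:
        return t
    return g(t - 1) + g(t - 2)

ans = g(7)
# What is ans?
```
Call trace (a repeated sub-call is expanded the first time; later identical calls just restate its return value):
g(t=7)
  g(t=6)
    g(t=5)
      g(t=4)
        g(t=3)
          g(t=2)
            g(t=1)
            -> return 1
            g(t=0)
            -> return 0
          -> return 1
          g(t=1)
          -> return 1
        -> return 2
        g(t=2) -> return 1  (same call as traced above)
      -> return 3
      g(t=3) -> return 2  (same call as traced above)
    -> return 5
    g(t=4) -> return 3  (same call as traced above)
  -> return 8
  g(t=5) -> return 5  (same call as traced above)
-> return 13

Final answer: 13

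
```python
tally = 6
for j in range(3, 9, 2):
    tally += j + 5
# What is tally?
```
Trace:
  tally=6
  tally=14, j=3
  tally=24, j=5
  tally=36, j=7

Final answer: 36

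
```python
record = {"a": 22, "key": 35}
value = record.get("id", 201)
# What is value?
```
Trace:
  record={'a': 22, 'key': 35}
  record={'a': 22, 'key': 35}, value=201

Final answer: 201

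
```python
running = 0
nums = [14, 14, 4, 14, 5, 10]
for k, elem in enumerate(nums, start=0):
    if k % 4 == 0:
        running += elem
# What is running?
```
Trace:
  running=0
  running=14, k=0, elem=14
  running=14, k=1, elem=14
  running=14, k=2, elem=4
  running=14, k=3, elem=14
  running=19, k=4, elem=5
  running=19, k=5, elem=10

Final answer: 19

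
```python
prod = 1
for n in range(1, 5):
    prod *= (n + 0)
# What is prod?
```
Trace:
  prod=1
  prod=1, n=1
  prod=2, n=2
  prod=6, n=3
  prod=24, n=4

Final answer: 24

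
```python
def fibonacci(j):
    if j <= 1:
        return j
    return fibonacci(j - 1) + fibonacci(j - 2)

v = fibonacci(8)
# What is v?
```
Call trace (a repeated sub-call is expanded the first time; later identical calls just restate its return value):
fibonacci(j=8)
  fibonacci(j=7)
    fibonacci(j=6)
      fibonacci(j=5)
        fibonacci(j=4)
          fibonacci(j=3)
            fibonacci(j=2)
              fibonacci(j=1)
              -> return 1
              fibonacci(j=0)
              -> return 0
            -> return 1
            fibonacci(j=1)
            -> return 1
          -> return 2
          fibonacci(j=2) -> return 1  (same call as traced above)
        -> return 3
        fibonacci(j=3) -> return 2  (same call as traced above)
      -> return 5
      fibonacci(j=4) -> return 3  (same call as traced above)
    -> return 8
    fibonacci(j=5) -> return 5  (same call as traced above)
  -> return 13
  fibonacci(j=6) -> return 8  (same call as traced above)
-> return 21

Final answer: 21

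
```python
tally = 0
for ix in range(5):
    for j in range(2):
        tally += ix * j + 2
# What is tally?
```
Trace:
  tally=0
  tally=2, ix=0, j=0
  tally=4, ix=0, j=1
  tally=6, ix=1, j=0
  tally=9, ix=1, j=1
  tally=11, ix=2, j=0
  tally=15, ix=2, j=1
  tally=17, ix=3, j=0
  tally=22, ix=3, j=1
  tally=24, ix=4, j=0
  tally=30, ix=4, j=1

Final answer: 30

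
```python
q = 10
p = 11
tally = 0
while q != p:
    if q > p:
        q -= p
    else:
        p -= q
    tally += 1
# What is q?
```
Trace:
  q=10
  q=10, p=11
  q=10, p=11, tally=0
  q=10, p=1, tally=1
  q=9, p=1, tally=2
  q=8, p=1, tally=3
  q=7, p=1, tally=4
  q=6, p=1, tally=5
  q=5, p=1, tally=6
  q=4, p=1, tally=7
  q=3, p=1, tally=8
  q=2, p=1, tally=9
  q=1, p=1, tally=10

Final answer: 1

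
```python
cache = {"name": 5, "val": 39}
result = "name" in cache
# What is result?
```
Trace:
  cache={'name': 5, 'val': 39}
  cache={'name': 5, 'val': 39}, result=True

Final answer: True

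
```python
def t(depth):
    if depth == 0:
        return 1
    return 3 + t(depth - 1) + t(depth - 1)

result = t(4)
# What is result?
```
Call trace (a repeated sub-call is expanded the first time; later identical calls just restate its return value):
t(depth=4)
  t(depth=3)
    t(depth=2)
      t(depth=1)
        t(depth=0)
        -> return 1
        t(depth=0)
        -> return 1
      -> return 5
      t(depth=1) -> return 5  (same call as traced above)
    -> return 13
    t(depth=2) -> return 13  (same call as traced above)
  -> return 29
  t(depth=3) -> return 29  (same call as traced above)
-> return 61

Final answer: 61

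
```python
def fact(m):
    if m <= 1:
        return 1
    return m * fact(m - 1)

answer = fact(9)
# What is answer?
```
Call trace:
fact(m=9)
  fact(m=8)
    fact(m=7)
      fact(m=6)
        fact(m=5)
          fact(m=4)
            fact(m=3)
              fact(m=2)
                fact(m=1)
                -> return 1
              -> return 2
            -> return 6
          -> return 24
        -> return 120
      -> return 720
    -> return 5040
  -> return 40320
-> return 362880

Final answer: 362880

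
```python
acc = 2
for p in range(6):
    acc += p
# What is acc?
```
Trace:
  acc=2
  acc=2, p=0
  acc=3, p=1
  acc=5, p=2
  acc=8, p=3
  acc=12, p=4
  acc=17, p=5

Final answer: 17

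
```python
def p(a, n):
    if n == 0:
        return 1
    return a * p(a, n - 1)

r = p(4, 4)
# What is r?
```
Call trace:
p(a=4, n=4)
  p(a=4, n=3)
    p(a=4, n=2)
      p(a=4, n=1)
        p(a=4, n=0)
        -> return 1
      -> return 4
    -> return 16
  -> return 64
-> return 256

Final answer: 256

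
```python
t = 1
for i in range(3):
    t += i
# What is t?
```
Trace:
  t=1
  t=1, i=0
  t=2, i=1
  t=4, i=2

Final answer: 4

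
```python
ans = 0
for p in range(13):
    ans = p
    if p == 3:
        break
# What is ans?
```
Trace:
  ans=0
  ans=0, p=0
  ans=1, p=1
  ans=2, p=2
  ans=3, p=3

Final answer: 3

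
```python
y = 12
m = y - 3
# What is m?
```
Trace:
  y=12
  y=12, m=9

Final answer: 9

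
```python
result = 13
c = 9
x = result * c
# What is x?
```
Trace:
  result=13
  result=13, c=9
  result=13, c=9, x=117

Final answer: 117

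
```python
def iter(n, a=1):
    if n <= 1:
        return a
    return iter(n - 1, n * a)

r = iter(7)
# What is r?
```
Call trace:
iter(n=7, a=1)
  iter(n=6, a=7)
    iter(n=5, a=42)
      iter(n=4, a=210)
        iter(n=3, a=840)
          iter(n=2, a=2520)
            iter(n=1, a=5040)
            -> return 5040
          -> return 5040
        -> return 5040
      -> return 5040
    -> return 5040
  -> return 5040
-> return 5040

Final answer: 5040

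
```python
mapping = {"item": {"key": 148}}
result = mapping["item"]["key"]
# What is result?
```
Trace:
  mapping={'item': {'key': 148}}
  mapping={'item': {'key': 148}}, result=148

Final answer: 148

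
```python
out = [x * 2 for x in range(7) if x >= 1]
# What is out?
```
Trace:
  x=0
  x=1
  x=2
  x=3
  x=4
  x=5
  x=6
  out=[2, 4, 6, 8, 10, 12]

Final answer: [2, 4, 6, 8, 10, 12]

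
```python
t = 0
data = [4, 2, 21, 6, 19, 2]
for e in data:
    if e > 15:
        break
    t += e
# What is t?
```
Trace:
  t=0
  t=4, e=4
  t=6, e=2
  t=6, e=21

Final answer: 6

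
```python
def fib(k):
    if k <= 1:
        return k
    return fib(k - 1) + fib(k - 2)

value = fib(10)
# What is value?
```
Call trace (a repeated sub-call is expanded the first time; later identical calls just restate its return value):
fib(k=10)
  fib(k=9)
    fib(k=8)
      fib(k=7)
        fib(k=6)
          fib(k=5)
            fib(k=4)
              fib(k=3)
                fib(k=2)
                  fib(k=1)
                  -> return 1
                  fib(k=0)
                  -> return 0
                -> return 1
                fib(k=1)
                -> return 1
              -> return 2
              fib(k=2) -> return 1  (same call as traced above)
            -> return 3
            fib(k=3) -> return 2  (same call as traced above)
          -> return 5
          fib(k=4) -> return 3  (same call as traced above)
        -> return 8
        fib(k=5) -> return 5  (same call as traced above)
      -> return 13
      fib(k=6) -> return 8  (same call as traced above)
    -> return 21
    fib(k=7) -> return 13  (same call as traced above)
  -> return 34
  fib(k=8) -> return 21  (same call as traced above)
-> return 55

Final answer: 55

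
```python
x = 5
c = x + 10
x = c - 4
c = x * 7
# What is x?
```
Trace:
  x=5
  x=5, c=15
  x=11, c=15
  x=11, c=77

Final answer: 11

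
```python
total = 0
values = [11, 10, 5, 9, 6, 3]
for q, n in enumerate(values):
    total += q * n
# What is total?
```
Trace:
  total=0
  total=0, q=0, n=11
  total=10, q=1, n=10
  total=20, q=2, n=5
  total=47, q=3, n=9
  total=71, q=4, n=6
  total=86, q=5, n=3

Final answer: 86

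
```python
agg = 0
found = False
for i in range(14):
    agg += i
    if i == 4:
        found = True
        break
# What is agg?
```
Trace:
  agg=0
  agg=0, found=False
  agg=0, found=False, i=0
  agg=1, found=False, i=1
  agg=3, found=False, i=2
  agg=6, found=False, i=3
  agg=10, found=True, i=4

Final answer: 10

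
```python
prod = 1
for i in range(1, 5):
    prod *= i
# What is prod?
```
Trace:
  prod=1
  prod=1, i=1
  prod=2, i=2
  prod=6, i=3
  prod=24, i=4

Final answer: 24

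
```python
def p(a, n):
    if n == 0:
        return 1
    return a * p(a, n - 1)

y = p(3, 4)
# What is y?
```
Call trace:
p(a=3, n=4)
  p(a=3, n=3)
    p(a=3, n=2)
      p(a=3, n=1)
        p(a=3, n=0)
        -> return 1
      -> return 3
    -> return 9
  -> return 27
-> return 81

Final answer: 81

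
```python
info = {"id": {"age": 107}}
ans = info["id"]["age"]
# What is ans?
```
Trace:
  info={'id': {'age': 107}}
  info={'id': {'age': 107}}, ans=107

Final answer: 107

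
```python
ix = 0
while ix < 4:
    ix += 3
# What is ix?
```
Trace:
  ix=0
  ix=3
  ix=6

Final answer: 6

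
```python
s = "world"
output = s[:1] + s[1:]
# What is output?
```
Trace:
  s='world'
  s='world', output='world'

Final answer: 'world'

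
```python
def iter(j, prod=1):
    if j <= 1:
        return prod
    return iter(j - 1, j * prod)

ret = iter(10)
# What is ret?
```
Call trace:
iter(j=10, prod=1)
  iter(j=9, prod=10)
    iter(j=8, prod=90)
      iter(j=7, prod=720)
        iter(j=6, prod=5040)
          iter(j=5, prod=30240)
            iter(j=4, prod=151200)
              iter(j=3, prod=604800)
                iter(j=2, prod=1814400)
                  iter(j=1, prod=3628800)
                  -> return 3628800
                -> return 3628800
              -> return 3628800
            -> return 3628800
          -> return 3628800
        -> return 3628800
      -> return 3628800
    -> return 3628800
  -> return 3628800
-> return 3628800

Final answer: 3628800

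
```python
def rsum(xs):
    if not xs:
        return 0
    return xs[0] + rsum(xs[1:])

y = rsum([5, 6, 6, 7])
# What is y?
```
Call trace:
rsum(xs=[5, 6, 6, 7])
  rsum(xs=[6, 6, 7])
    rsum(xs=[6, 7])
      rsum(xs=[7])
        rsum(xs=[])
        -> return 0
      -> return 7
    -> return 13
  -> return 19
-> return 24

Final answer: 24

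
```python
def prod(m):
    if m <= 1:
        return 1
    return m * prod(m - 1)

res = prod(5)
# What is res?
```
Call trace:
prod(m=5)
  prod(m=4)
    prod(m=3)
      prod(m=2)
        prod(m=1)
        -> return 1
      -> return 2
    -> return 6
  -> return 24
-> return 120

Final answer: 120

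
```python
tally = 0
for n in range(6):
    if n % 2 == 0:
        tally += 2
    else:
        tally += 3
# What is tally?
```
Trace:
  tally=0
  tally=2, n=0
  tally=5, n=1
  tally=7, n=2
  tally=10, n=3
  tally=12, n=4
  tally=15, n=5

Final answer: 15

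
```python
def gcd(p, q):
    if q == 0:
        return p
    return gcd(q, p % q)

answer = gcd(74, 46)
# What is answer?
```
Call trace:
gcd(p=74, q=46)
  gcd(p=46, q=28)
    gcd(p=28, q=18)
      gcd(p=18, q=10)
        gcd(p=10, q=8)
          gcd(p=8, q=2)
            gcd(p=2, q=0)
            -> return 2
          -> return 2
        -> return 2
      -> return 2
    -> return 2
  -> return 2
-> return 2

Final answer: 2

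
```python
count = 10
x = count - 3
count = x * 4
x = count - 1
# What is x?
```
Trace:
  count=10
  count=10, x=7
  count=28, x=7
  count=28, x=27

Final answer: 27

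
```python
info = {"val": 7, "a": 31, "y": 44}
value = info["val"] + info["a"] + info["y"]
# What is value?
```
Trace:
  info={'val': 7, 'a': 31, 'y': 44}
  info={'val': 7, 'a': 31, 'y': 44}, value=82

Final answer: 82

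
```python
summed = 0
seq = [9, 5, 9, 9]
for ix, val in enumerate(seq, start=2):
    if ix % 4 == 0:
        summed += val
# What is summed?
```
Trace:
  summed=0
  summed=0, ix=2, val=9
  summed=0, ix=3, val=5
  summed=9, ix=4, val=9
  summed=9, ix=5, val=9

Final answer: 9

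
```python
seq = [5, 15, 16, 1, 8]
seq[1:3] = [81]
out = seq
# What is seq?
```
Trace:
  seq=[5, 15, 16, 1, 8]
  seq=[5, 81, 1, 8]
  seq=[5, 81, 1, 8], out=[5, 81, 1, 8]

Final answer: [5, 81, 1, 8]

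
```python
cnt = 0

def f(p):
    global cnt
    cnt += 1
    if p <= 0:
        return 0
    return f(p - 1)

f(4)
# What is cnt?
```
Call trace:
f(p=4)
  f(p=3)
    f(p=2)
      f(p=1)
        f(p=0)
        -> return 0
      -> return 0
    -> return 0
  -> return 0
-> return 0

cnt is incremented once per call. f is entered once for each p = 4, 3, 2, 1, 0 (the p <= 0 call returns without recursing), i.e. 4 + 1 calls.
cnt = 5

Final answer: 5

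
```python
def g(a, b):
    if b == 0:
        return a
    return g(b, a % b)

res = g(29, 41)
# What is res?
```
Call trace:
g(a=29, b=41)
  g(a=41, b=29)
    g(a=29, b=12)
      g(a=12, b=5)
        g(a=5, b=2)
          g(a=2, b=1)
            g(a=1, b=0)
            -> return 1
          -> return 1
        -> return 1
      -> return 1
    -> return 1
  -> return 1
-> return 1

Final answer: 1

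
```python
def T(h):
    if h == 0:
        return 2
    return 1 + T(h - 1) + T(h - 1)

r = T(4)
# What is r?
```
Call trace (a repeated sub-call is expanded the first time; later identical calls just restate its return value):
T(h=4)
  T(h=3)
    T(h=2)
      T(h=1)
        T(h=0)
        -> return 2
        T(h=0)
        -> return 2
      -> return 5
      T(h=1) -> return 5  (same call as traced above)
    -> return 11
    T(h=2) -> return 11  (same call as traced above)
  -> return 23
  T(h=3) -> return 23  (same call as traced above)
-> return 47

Final answer: 47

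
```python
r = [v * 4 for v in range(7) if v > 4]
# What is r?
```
Trace:
  v=0
  v=1
  v=2
  v=3
  v=4
  v=5
  v=6
  r=[20, 24]

Final answer: [20, 24]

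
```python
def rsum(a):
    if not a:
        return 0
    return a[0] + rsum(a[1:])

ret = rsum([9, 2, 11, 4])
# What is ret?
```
Call trace:
rsum(a=[9, 2, 11, 4])
  rsum(a=[2, 11, 4])
    rsum(a=[11, 4])
      rsum(a=[4])
        rsum(a=[])
        -> return 0
      -> return 4
    -> return 15
  -> return 17
-> return 26

Final answer: 26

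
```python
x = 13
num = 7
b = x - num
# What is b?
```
Trace:
  x=13
  x=13, num=7
  x=13, num=7, b=6

Final answer: 6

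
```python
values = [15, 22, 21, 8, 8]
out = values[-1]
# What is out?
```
Trace:
  values=[15, 22, 21, 8, 8]
  values=[15, 22, 21, 8, 8], out=8

Final answer: 8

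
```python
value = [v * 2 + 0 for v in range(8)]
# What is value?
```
Trace:
  v=0
  v=1
  v=2
  v=3
  v=4
  v=5
  v=6
  v=7
  value=[0, 2, 4, 6, 8, 10, 12, 14]

Final answer: [0, 2, 4, 6, 8, 10, 12, 14]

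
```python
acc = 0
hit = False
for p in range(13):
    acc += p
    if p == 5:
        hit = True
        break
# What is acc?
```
Trace:
  acc=0
  acc=0, hit=False
  acc=0, hit=False, p=0
  acc=1, hit=False, p=1
  acc=3, hit=False, p=2
  acc=6, hit=False, p=3
  acc=10, hit=False, p=4
  acc=15, hit=True, p=5

Final answer: 15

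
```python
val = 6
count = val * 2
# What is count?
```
Trace:
  val=6
  val=6, count=12

Final answer: 12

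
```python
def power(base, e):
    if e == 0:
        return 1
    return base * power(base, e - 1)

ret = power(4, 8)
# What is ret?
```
Call trace:
power(base=4, e=8)
  power(base=4, e=7)
    power(base=4, e=6)
      power(base=4, e=5)
        power(base=4, e=4)
          power(base=4, e=3)
            power(base=4, e=2)
              power(base=4, e=1)
                power(base=4, e=0)
                -> return 1
              -> return 4
            -> return 16
          -> return 64
        -> return 256
      -> return 1024
    -> return 4096
  -> return 16384
-> return 65536

Final answer: 65536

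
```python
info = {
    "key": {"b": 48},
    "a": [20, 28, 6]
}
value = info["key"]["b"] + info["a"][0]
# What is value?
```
Trace:
  info={'key': {'b': 48}, 'a': [20, 28, 6]}
  info={'key': {'b': 48}, 'a': [20, 28, 6]}, value=68

Final answer: 68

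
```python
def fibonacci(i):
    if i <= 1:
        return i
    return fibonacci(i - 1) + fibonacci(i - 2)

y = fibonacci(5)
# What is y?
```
Call trace (a repeated sub-call is expanded the first time; later identical calls just restate its return value):
fibonacci(i=5)
  fibonacci(i=4)
    fibonacci(i=3)
      fibonacci(i=2)
        fibonacci(i=1)
        -> return 1
        fibonacci(i=0)
        -> return 0
      -> return 1
      fibonacci(i=1)
      -> return 1
    -> return 2
    fibonacci(i=2) -> return 1  (same call as traced above)
  -> return 3
  fibonacci(i=3) -> return 2  (same call as traced above)
-> return 5

Final answer: 5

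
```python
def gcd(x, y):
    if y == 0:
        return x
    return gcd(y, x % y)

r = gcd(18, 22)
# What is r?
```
Call trace:
gcd(x=18, y=22)
  gcd(x=22, y=18)
    gcd(x=18, y=4)
      gcd(x=4, y=2)
        gcd(x=2, y=0)
        -> return 2
      -> return 2
    -> return 2
  -> return 2
-> return 2

Final answer: 2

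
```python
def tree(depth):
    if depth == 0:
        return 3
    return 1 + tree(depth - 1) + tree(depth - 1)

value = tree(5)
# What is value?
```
Call trace (a repeated sub-call is expanded the first time; later identical calls just restate its return value):
tree(depth=5)
  tree(depth=4)
    tree(depth=3)
      tree(depth=2)
        tree(depth=1)
          tree(depth=0)
          -> return 3
          tree(depth=0)
          -> return 3
        -> return 7
        tree(depth=1) -> return 7  (same call as traced above)
      -> return 15
      tree(depth=2) -> return 15  (same call as traced above)
    -> return 31
    tree(depth=3) -> return 31  (same call as traced above)
  -> return 63
  tree(depth=4) -> return 63  (same call as traced above)
-> return 127

Final answer: 127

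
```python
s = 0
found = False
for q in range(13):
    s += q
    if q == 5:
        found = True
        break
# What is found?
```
Trace:
  s=0
  s=0, found=False
  s=0, found=False, q=0
  s=1, found=False, q=1
  s=3, found=False, q=2
  s=6, found=False, q=3
  s=10, found=False, q=4
  s=15, found=True, q=5

Final answer: True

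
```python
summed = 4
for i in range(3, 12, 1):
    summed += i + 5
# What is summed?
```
Trace:
  summed=4
  summed=12, i=3
  summed=21, i=4
  summed=31, i=5
  summed=42, i=6
  summed=54, i=7
  summed=67, i=8
  summed=81, i=9
  summed=96, i=10
  summed=112, i=11

Final answer: 112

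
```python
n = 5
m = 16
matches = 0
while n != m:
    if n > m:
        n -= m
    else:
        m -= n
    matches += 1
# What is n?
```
Trace:
  n=5
  n=5, m=16
  n=5, m=16, matches=0
  n=5, m=11, matches=1
  n=5, m=6, matches=2
  n=5, m=1, matches=3
  n=4, m=1, matches=4
  n=3, m=1, matches=5
  n=2, m=1, matches=6
  n=1, m=1, matches=7

Final answer: 1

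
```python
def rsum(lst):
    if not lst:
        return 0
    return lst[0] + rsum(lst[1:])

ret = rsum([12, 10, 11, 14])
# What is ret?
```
Call trace:
rsum(lst=[12, 10, 11, 14])
  rsum(lst=[10, 11, 14])
    rsum(lst=[11, 14])
      rsum(lst=[14])
        rsum(lst=[])
        -> return 0
      -> return 14
    -> return 25
  -> return 35
-> return 47

Final answer: 47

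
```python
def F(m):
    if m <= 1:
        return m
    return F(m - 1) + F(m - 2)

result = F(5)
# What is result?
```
Call trace (a repeated sub-call is expanded the first time; later identical calls just restate its return value):
F(m=5)
  F(m=4)
    F(m=3)
      F(m=2)
        F(m=1)
        -> return 1
        F(m=0)
        -> return 0
      -> return 1
      F(m=1)
      -> return 1
    -> return 2
    F(m=2) -> return 1  (same call as traced above)
  -> return 3
  F(m=3) -> return 2  (same call as traced above)
-> return 5

Final answer: 5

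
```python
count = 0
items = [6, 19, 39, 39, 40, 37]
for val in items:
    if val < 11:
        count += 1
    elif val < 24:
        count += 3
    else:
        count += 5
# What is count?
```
Trace:
  count=0
  count=1, val=6
  count=4, val=19
  count=9, val=39
  count=14, val=39
  count=19, val=40
  count=24, val=37

Final answer: 24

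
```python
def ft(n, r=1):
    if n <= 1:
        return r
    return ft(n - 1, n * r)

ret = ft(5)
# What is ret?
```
Call trace:
ft(n=5, r=1)
  ft(n=4, r=5)
    ft(n=3, r=20)
      ft(n=2, r=60)
        ft(n=1, r=120)
        -> return 120
      -> return 120
    -> return 120
  -> return 120
-> return 120

Final answer: 120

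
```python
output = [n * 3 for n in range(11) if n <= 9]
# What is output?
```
Trace:
  n=0
  n=1
  n=2
  n=3
  n=4
  n=5
  n=6
  n=7
  n=8
  n=9
  n=10
  output=[0, 3, 6, 9, 12, 15, 18, 21, 24, 27]

Final answer: [0, 3, 6, 9, 12, 15, 18, 21, 24, 27]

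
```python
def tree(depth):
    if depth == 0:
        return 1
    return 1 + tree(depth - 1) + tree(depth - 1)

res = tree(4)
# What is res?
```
Call trace (a repeated sub-call is expanded the first time; later identical calls just restate its return value):
tree(depth=4)
  tree(depth=3)
    tree(depth=2)
      tree(depth=1)
        tree(depth=0)
        -> return 1
        tree(depth=0)
        -> return 1
      -> return 3
      tree(depth=1) -> return 3  (same call as traced above)
    -> return 7
    tree(depth=2) -> return 7  (same call as traced above)
  -> return 15
  tree(depth=3) -> return 15  (same call as traced above)
-> return 31

Final answer: 31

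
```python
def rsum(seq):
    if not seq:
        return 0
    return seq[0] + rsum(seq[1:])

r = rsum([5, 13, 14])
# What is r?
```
Call trace:
rsum(seq=[5, 13, 14])
  rsum(seq=[13, 14])
    rsum(seq=[14])
      rsum(seq=[])
      -> return 0
    -> return 14
  -> return 27
-> return 32

Final answer: 32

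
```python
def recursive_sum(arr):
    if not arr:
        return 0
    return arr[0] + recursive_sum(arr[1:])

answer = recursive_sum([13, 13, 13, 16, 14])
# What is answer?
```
Call trace:
recursive_sum(arr=[13, 13, 13, 16, 14])
  recursive_sum(arr=[13, 13, 16, 14])
    recursive_sum(arr=[13, 16, 14])
      recursive_sum(arr=[16, 14])
        recursive_sum(arr=[14])
          recursive_sum(arr=[])
          -> return 0
        -> return 14
      -> return 30
    -> return 43
  -> return 56
-> return 69

Final answer: 69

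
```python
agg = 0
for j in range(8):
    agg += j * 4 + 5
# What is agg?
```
Trace:
  agg=0
  agg=5, j=0
  agg=14, j=1
  agg=27, j=2
  agg=44, j=3
  agg=65, j=4
  agg=90, j=5
  agg=119, j=6
  agg=152, j=7

Final answer: 152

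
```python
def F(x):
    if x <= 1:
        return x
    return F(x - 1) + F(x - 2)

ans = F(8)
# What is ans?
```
Call trace (a repeated sub-call is expanded the first time; later identical calls just restate its return value):
F(x=8)
  F(x=7)
    F(x=6)
      F(x=5)
        F(x=4)
          F(x=3)
            F(x=2)
              F(x=1)
              -> return 1
              F(x=0)
              -> return 0
            -> return 1
            F(x=1)
            -> return 1
          -> return 2
          F(x=2) -> return 1  (same call as traced above)
        -> return 3
        F(x=3) -> return 2  (same call as traced above)
      -> return 5
      F(x=4) -> return 3  (same call as traced above)
    -> return 8
    F(x=5) -> return 5  (same call as traced above)
  -> return 13
  F(x=6) -> return 8  (same call as traced above)
-> return 21

Final answer: 21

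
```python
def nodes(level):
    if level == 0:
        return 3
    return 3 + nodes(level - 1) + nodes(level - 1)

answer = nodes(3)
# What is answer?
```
Call trace (a repeated sub-call is expanded the first time; later identical calls just restate its return value):
nodes(level=3)
  nodes(level=2)
    nodes(level=1)
      nodes(level=0)
      -> return 3
      nodes(level=0)
      -> return 3
    -> return 9
    nodes(level=1) -> return 9  (same call as traced above)
  -> return 21
  nodes(level=2) -> return 21  (same call as traced above)
-> return 45

Final answer: 45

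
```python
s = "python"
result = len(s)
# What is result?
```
Trace:
  s='python'
  s='python', result=6

Final answer: 6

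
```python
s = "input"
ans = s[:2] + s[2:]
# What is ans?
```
Trace:
  s='input'
  s='input', ans='input'

Final answer: 'input'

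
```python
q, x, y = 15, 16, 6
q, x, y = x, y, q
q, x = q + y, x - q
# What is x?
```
Trace:
  q=15, x=16, y=6
  q=16, x=6, y=15
  q=31, x=-10, y=15

Final answer: -10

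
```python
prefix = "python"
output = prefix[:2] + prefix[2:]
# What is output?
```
Trace:
  prefix='python'
  prefix='python', output='python'

Final answer: 'python'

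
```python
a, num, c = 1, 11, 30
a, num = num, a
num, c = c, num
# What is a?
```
Trace:
  a=1, num=11, c=30
  a=11, num=1, c=30
  a=11, num=30, c=1

Final answer: 11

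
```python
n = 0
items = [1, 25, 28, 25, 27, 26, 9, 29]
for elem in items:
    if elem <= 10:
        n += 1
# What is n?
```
Trace:
  n=0
  n=1, elem=1
  n=1, elem=25
  n=1, elem=28
  n=1, elem=25
  n=1, elem=27
  n=1, elem=26
  n=2, elem=9
  n=2, elem=29

Final answer: 2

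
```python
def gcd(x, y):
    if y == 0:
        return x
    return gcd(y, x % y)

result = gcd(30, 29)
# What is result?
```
Call trace:
gcd(x=30, y=29)
  gcd(x=29, y=1)
    gcd(x=1, y=0)
    -> return 1
  -> return 1
-> return 1

Final answer: 1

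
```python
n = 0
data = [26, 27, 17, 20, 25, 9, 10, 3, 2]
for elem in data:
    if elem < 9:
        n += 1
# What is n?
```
Trace:
  n=0
  n=0, elem=26
  n=0, elem=27
  n=0, elem=17
  n=0, elem=20
  n=0, elem=25
  n=0, elem=9
  n=0, elem=10
  n=1, elem=3
  n=2, elem=2

Final answer: 2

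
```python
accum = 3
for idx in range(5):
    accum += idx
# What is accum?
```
Trace:
  accum=3
  accum=3, idx=0
  accum=4, idx=1
  accum=6, idx=2
  accum=9, idx=3
  accum=13, idx=4

Final answer: 13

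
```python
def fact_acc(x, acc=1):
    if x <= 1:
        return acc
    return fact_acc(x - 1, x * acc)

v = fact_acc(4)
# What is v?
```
Call trace:
fact_acc(x=4, acc=1)
  fact_acc(x=3, acc=4)
    fact_acc(x=2, acc=12)
      fact_acc(x=1, acc=24)
      -> return 24
    -> return 24
  -> return 24
-> return 24

Final answer: 24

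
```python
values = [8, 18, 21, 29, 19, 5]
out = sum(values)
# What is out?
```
Trace:
  values=[8, 18, 21, 29, 19, 5]
  values=[8, 18, 21, 29, 19, 5], out=100

Final answer: 100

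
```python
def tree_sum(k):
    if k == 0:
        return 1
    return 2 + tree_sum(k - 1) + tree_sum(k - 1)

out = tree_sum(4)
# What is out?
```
Call trace (a repeated sub-call is expanded the first time; later identical calls just restate its return value):
tree_sum(k=4)
  tree_sum(k=3)
    tree_sum(k=2)
      tree_sum(k=1)
        tree_sum(k=0)
        -> return 1
        tree_sum(k=0)
        -> return 1
      -> return 4
      tree_sum(k=1) -> return 4  (same call as traced above)
    -> return 10
    tree_sum(k=2) -> return 10  (same call as traced above)
  -> return 22
  tree_sum(k=3) -> return 22  (same call as traced above)
-> return 46

Final answer: 46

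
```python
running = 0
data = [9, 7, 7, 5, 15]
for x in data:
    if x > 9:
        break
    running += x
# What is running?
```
Trace:
  running=0
  running=9, x=9
  running=16, x=7
  running=23, x=7
  running=28, x=5
  running=28, x=15

Final answer: 28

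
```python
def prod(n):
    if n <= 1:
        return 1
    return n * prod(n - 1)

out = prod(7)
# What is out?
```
Call trace:
prod(n=7)
  prod(n=6)
    prod(n=5)
      prod(n=4)
        prod(n=3)
          prod(n=2)
            prod(n=1)
            -> return 1
          -> return 2
        -> return 6
      -> return 24
    -> return 120
  -> return 720
-> return 5040

Final answer: 5040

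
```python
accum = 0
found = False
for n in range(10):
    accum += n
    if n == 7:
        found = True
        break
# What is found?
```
Trace:
  accum=0
  accum=0, found=False
  accum=0, found=False, n=0
  accum=1, found=False, n=1
  accum=3, found=False, n=2
  accum=6, found=False, n=3
  accum=10, found=False, n=4
  accum=15, found=False, n=5
  accum=21, found=False, n=6
  accum=28, found=True, n=7

Final answer: True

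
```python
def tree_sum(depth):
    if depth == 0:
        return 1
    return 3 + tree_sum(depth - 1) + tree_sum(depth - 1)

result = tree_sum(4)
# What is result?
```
Call trace (a repeated sub-call is expanded the first time; later identical calls just restate its return value):
tree_sum(depth=4)
  tree_sum(depth=3)
    tree_sum(depth=2)
      tree_sum(depth=1)
        tree_sum(depth=0)
        -> return 1
        tree_sum(depth=0)
        -> return 1
      -> return 5
      tree_sum(depth=1) -> return 5  (same call as traced above)
    -> return 13
    tree_sum(depth=2) -> return 13  (same call as traced above)
  -> return 29
  tree_sum(depth=3) -> return 29  (same call as traced above)
-> return 61

Final answer: 61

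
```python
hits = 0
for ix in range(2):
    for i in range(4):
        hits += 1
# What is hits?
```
Trace:
  hits=0
  hits=1, ix=0, i=0
  hits=2, ix=0, i=1
  hits=3, ix=0, i=2
  hits=4, ix=0, i=3
  hits=5, ix=1, i=0
  hits=6, ix=1, i=1
  hits=7, ix=1, i=2
  hits=8, ix=1, i=3

Final answer: 8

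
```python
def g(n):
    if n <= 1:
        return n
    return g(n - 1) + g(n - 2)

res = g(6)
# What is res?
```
Call trace (a repeated sub-call is expanded the first time; later identical calls just restate its return value):
g(n=6)
  g(n=5)
    g(n=4)
      g(n=3)
        g(n=2)
          g(n=1)
          -> return 1
          g(n=0)
          -> return 0
        -> return 1
        g(n=1)
        -> return 1
      -> return 2
      g(n=2) -> return 1  (same call as traced above)
    -> return 3
    g(n=3) -> return 2  (same call as traced above)
  -> return 5
  g(n=4) -> return 3  (same call as traced above)
-> return 8

Final answer: 8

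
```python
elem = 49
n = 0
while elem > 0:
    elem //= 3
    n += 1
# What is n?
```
Trace:
  elem=49
  elem=49, n=0
  elem=16, n=1
  elem=5, n=2
  elem=1, n=3
  elem=0, n=4

Final answer: 4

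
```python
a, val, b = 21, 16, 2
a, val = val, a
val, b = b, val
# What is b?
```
Trace:
  a=21, val=16, b=2
  a=16, val=21, b=2
  a=16, val=2, b=21

Final answer: 21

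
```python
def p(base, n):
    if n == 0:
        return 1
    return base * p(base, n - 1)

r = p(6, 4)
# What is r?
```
Call trace:
p(base=6, n=4)
  p(base=6, n=3)
    p(base=6, n=2)
      p(base=6, n=1)
        p(base=6, n=0)
        -> return 1
      -> return 6
    -> return 36
  -> return 216
-> return 1296

Final answer: 1296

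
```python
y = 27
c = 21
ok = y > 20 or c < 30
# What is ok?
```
Trace:
  y=27
  y=27, c=21
  y=27, c=21, ok=True

Final answer: True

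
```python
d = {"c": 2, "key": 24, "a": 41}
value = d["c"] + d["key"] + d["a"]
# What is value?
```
Trace:
  d={'c': 2, 'key': 24, 'a': 41}
  d={'c': 2, 'key': 24, 'a': 41}, value=67

Final answer: 67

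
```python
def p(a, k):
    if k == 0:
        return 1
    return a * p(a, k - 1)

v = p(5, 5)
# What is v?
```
Call trace:
p(a=5, k=5)
  p(a=5, k=4)
    p(a=5, k=3)
      p(a=5, k=2)
        p(a=5, k=1)
          p(a=5, k=0)
          -> return 1
        -> return 5
      -> return 25
    -> return 125
  -> return 625
-> return 3125

Final answer: 3125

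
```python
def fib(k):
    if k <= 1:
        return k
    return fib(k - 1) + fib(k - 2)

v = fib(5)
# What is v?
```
Call trace (a repeated sub-call is expanded the first time; later identical calls just restate its return value):
fib(k=5)
  fib(k=4)
    fib(k=3)
      fib(k=2)
        fib(k=1)
        -> return 1
        fib(k=0)
        -> return 0
      -> return 1
      fib(k=1)
      -> return 1
    -> return 2
    fib(k=2) -> return 1  (same call as traced above)
  -> return 3
  fib(k=3) -> return 2  (same call as traced above)
-> return 5

Final answer: 5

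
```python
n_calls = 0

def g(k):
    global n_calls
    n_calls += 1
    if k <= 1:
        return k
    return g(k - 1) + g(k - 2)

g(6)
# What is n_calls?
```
Call trace (a repeated sub-call is expanded the first time; later identical calls just restate its return value):
g(k=6)
  g(k=5)
    g(k=4)
      g(k=3)
        g(k=2)
          g(k=1)
          -> return 1
          g(k=0)
          -> return 0
        -> return 1
        g(k=1)
        -> return 1
      -> return 2
      g(k=2) -> return 1  (same call as traced above)
    -> return 3
    g(k=3) -> return 2  (same call as traced above)
  -> return 5
  g(k=4) -> return 3  (same call as traced above)
-> return 8

n_calls is incremented once per call, so count the calls in each subtree. Let C(k) = number of calls made by g(k).
C(0) = C(1) = 1 (base case, no recursion); C(k) = 1 + C(k - 1) + C(k - 2) otherwise.
C(2) = 1 + C(1) + C(0) = 1 + 1 + 1 = 3
C(3) = 1 + C(2) + C(1) = 1 + 3 + 1 = 5
C(4) = 1 + C(3) + C(2) = 1 + 5 + 3 = 9
C(5) = 1 + C(4) + C(3) = 1 + 9 + 5 = 15
C(6) = 1 + C(5) + C(4) = 1 + 15 + 9 = 25
n_calls = C(6) = 25

Final answer: 25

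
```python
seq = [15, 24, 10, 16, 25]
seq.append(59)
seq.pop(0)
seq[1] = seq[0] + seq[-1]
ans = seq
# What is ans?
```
Trace:
  seq=[15, 24, 10, 16, 25]
  seq=[15, 24, 10, 16, 25, 59]
  seq=[24, 10, 16, 25, 59]
  seq=[24, 83, 16, 25, 59]
  seq=[24, 83, 16, 25, 59], ans=[24, 83, 16, 25, 59]

Final answer: [24, 83, 16, 25, 59]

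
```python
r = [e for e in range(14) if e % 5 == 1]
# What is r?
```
Trace:
  e=0
  e=1
  e=2
  e=3
  e=4
  e=5
  e=6
  e=7
  e=8
  e=9
  e=10
  e=11
  e=12
  e=13
  r=[1, 6, 11]

Final answer: [1, 6, 11]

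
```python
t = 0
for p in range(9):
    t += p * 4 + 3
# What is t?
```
Trace:
  t=0
  t=3, p=0
  t=10, p=1
  t=21, p=2
  t=36, p=3
  t=55, p=4
  t=78, p=5
  t=105, p=6
  t=136, p=7
  t=171, p=8

Final answer: 171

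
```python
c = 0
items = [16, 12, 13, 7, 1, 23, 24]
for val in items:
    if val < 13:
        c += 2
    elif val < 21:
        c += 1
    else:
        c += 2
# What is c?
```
Trace:
  c=0
  c=1, val=16
  c=3, val=12
  c=4, val=13
  c=6, val=7
  c=8, val=1
  c=10, val=23
  c=12, val=24

Final answer: 12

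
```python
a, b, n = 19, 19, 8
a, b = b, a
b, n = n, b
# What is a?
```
Trace:
  a=19, b=19, n=8
  a=19, b=19, n=8
  a=19, b=8, n=19

Final answer: 19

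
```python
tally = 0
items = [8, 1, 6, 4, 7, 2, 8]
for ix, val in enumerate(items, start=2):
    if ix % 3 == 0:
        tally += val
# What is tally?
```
Trace:
  tally=0
  tally=0, ix=2, val=8
  tally=1, ix=3, val=1
  tally=1, ix=4, val=6
  tally=1, ix=5, val=4
  tally=8, ix=6, val=7
  tally=8, ix=7, val=2
  tally=8, ix=8, val=8

Final answer: 8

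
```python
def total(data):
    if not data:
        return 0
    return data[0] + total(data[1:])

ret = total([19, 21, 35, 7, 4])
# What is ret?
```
Call trace:
total(data=[19, 21, 35, 7, 4])
  total(data=[21, 35, 7, 4])
    total(data=[35, 7, 4])
      total(data=[7, 4])
        total(data=[4])
          total(data=[])
          -> return 0
        -> return 4
      -> return 11
    -> return 46
  -> return 67
-> return 86

Final answer: 86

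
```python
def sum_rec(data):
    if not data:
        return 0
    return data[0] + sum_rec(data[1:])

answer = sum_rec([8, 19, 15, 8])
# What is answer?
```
Call trace:
sum_rec(data=[8, 19, 15, 8])
  sum_rec(data=[19, 15, 8])
    sum_rec(data=[15, 8])
      sum_rec(data=[8])
        sum_rec(data=[])
        -> return 0
      -> return 8
    -> return 23
  -> return 42
-> return 50

Final answer: 50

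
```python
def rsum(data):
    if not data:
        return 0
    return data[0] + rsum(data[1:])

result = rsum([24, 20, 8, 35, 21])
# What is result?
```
Call trace:
rsum(data=[24, 20, 8, 35, 21])
  rsum(data=[20, 8, 35, 21])
    rsum(data=[8, 35, 21])
      rsum(data=[35, 21])
        rsum(data=[21])
          rsum(data=[])
          -> return 0
        -> return 21
      -> return 56
    -> return 64
  -> return 84
-> return 108

Final answer: 108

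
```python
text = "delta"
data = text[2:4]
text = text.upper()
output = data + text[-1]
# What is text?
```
Trace:
  text='delta'
  text='delta', data='lt'
  text='DELTA', data='lt'
  text='DELTA', data='lt', output='ltA'

Final answer: 'DELTA'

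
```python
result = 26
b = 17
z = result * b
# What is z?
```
Trace:
  result=26
  result=26, b=17
  result=26, b=17, z=442

Final answer: 442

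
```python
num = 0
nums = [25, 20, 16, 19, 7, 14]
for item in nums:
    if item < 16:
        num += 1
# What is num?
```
Trace:
  num=0
  num=0, item=25
  num=0, item=20
  num=0, item=16
  num=0, item=19
  num=1, item=7
  num=2, item=14

Final answer: 2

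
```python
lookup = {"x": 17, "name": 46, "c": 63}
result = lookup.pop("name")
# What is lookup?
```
Trace:
  lookup={'x': 17, 'name': 46, 'c': 63}
  lookup={'x': 17, 'c': 63}, result=46

Final answer: {'x': 17, 'c': 63}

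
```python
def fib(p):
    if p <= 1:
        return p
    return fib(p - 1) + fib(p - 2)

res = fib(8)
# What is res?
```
Call trace (a repeated sub-call is expanded the first time; later identical calls just restate its return value):
fib(p=8)
  fib(p=7)
    fib(p=6)
      fib(p=5)
        fib(p=4)
          fib(p=3)
            fib(p=2)
              fib(p=1)
              -> return 1
              fib(p=0)
              -> return 0
            -> return 1
            fib(p=1)
            -> return 1
          -> return 2
          fib(p=2) -> return 1  (same call as traced above)
        -> return 3
        fib(p=3) -> return 2  (same call as traced above)
      -> return 5
      fib(p=4) -> return 3  (same call as traced above)
    -> return 8
    fib(p=5) -> return 5  (same call as traced above)
  -> return 13
  fib(p=6) -> return 8  (same call as traced above)
-> return 21

Final answer: 21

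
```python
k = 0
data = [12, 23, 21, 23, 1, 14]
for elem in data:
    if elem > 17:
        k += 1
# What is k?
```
Trace:
  k=0
  k=0, elem=12
  k=1, elem=23
  k=2, elem=21
  k=3, elem=23
  k=3, elem=1
  k=3, elem=14

Final answer: 3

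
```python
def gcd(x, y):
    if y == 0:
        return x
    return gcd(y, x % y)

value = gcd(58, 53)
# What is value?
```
Call trace:
gcd(x=58, y=53)
  gcd(x=53, y=5)
    gcd(x=5, y=3)
      gcd(x=3, y=2)
        gcd(x=2, y=1)
          gcd(x=1, y=0)
          -> return 1
        -> return 1
      -> return 1
    -> return 1
  -> return 1
-> return 1

Final answer: 1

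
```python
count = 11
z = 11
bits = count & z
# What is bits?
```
Trace:
  count=11
  count=11, z=11
  count=11, z=11, bits=11

Final answer: 11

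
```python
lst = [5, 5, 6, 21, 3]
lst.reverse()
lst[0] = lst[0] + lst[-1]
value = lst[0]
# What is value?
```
Trace:
  lst=[5, 5, 6, 21, 3]
  lst=[3, 21, 6, 5, 5]
  lst=[8, 21, 6, 5, 5]
  lst=[8, 21, 6, 5, 5], value=8

Final answer: 8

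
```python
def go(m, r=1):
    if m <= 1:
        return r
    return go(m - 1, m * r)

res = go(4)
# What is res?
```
Call trace:
go(m=4, r=1)
  go(m=3, r=4)
    go(m=2, r=12)
      go(m=1, r=24)
      -> return 24
    -> return 24
  -> return 24
-> return 24

Final answer: 24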